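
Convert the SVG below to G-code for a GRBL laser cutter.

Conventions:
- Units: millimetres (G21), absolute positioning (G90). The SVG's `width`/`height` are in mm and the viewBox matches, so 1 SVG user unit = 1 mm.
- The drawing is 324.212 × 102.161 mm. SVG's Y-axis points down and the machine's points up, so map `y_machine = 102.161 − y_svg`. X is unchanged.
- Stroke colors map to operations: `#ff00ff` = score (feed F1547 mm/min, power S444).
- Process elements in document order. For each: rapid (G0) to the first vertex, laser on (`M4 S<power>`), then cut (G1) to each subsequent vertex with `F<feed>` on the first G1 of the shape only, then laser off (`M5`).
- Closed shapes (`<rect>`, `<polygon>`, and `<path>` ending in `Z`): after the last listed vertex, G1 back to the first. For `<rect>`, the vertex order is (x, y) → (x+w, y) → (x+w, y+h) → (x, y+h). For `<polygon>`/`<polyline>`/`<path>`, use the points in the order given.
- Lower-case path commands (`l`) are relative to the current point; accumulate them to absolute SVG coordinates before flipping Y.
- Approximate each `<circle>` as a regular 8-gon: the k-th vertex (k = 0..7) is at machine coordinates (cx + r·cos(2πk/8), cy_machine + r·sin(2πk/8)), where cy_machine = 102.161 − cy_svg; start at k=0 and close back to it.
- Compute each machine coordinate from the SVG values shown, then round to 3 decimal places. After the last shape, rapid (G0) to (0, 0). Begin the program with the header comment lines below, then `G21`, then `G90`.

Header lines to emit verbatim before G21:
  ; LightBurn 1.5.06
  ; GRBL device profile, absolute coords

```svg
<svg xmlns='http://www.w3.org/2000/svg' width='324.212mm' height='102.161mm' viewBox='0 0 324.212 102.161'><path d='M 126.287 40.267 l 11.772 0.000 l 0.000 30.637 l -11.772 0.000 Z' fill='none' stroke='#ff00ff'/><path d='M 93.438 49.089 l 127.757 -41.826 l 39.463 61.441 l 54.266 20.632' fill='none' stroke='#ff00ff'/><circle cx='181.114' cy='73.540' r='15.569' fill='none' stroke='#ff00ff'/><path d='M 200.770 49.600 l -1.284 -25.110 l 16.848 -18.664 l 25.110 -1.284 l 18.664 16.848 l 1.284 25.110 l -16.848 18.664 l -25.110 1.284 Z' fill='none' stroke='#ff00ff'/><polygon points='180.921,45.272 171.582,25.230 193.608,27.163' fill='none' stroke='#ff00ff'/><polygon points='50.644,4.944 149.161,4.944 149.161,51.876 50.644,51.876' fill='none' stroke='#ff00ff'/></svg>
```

viewBox `0 0 324.212 102.161` with mm width/height → 1 unit = 1 mm. Flip: y_m = 102.161 − y_svg.

**Shape 1** — `<path>` rectangle, stroke `#ff00ff` → score (S444, F1547). Machine vertices: (126.287,61.894) → (138.059,61.894) → (138.059,31.257) → (126.287,31.257) → (126.287,61.894). Closed: final G1 returns to the first vertex.

**Shape 2** — `<path>` open polyline, stroke `#ff00ff` → score (S444, F1547). Machine vertices: (93.438,53.072) → (221.195,94.898) → (260.658,33.457) → (314.924,12.825). Open path.

**Shape 3** — `<circle>` circle, stroke `#ff00ff` → score (S444, F1547). Machine vertices: (196.683,28.621) → (192.123,39.630) → (181.114,44.190) → (170.105,39.630) → (165.545,28.621) → (170.105,17.612) → (181.114,13.052) → (192.123,17.612) → (196.683,28.621). Closed: final G1 returns to the first vertex.

**Shape 4** — `<path>` regular polygon, stroke `#ff00ff` → score (S444, F1547). Machine vertices: (200.770,52.561) → (199.486,77.671) → (216.334,96.335) → (241.444,97.619) → (260.108,80.771) → (261.392,55.661) → (244.544,36.997) → (219.434,35.713) → (200.770,52.561). Closed: final G1 returns to the first vertex.

**Shape 5** — `<polygon>` regular polygon, stroke `#ff00ff` → score (S444, F1547). Machine vertices: (180.921,56.889) → (171.582,76.931) → (193.608,74.998) → (180.921,56.889). Closed: final G1 returns to the first vertex.

**Shape 6** — `<polygon>` rectangle, stroke `#ff00ff` → score (S444, F1547). Machine vertices: (50.644,97.217) → (149.161,97.217) → (149.161,50.285) → (50.644,50.285) → (50.644,97.217). Closed: final G1 returns to the first vertex.

; LightBurn 1.5.06
; GRBL device profile, absolute coords
G21
G90
G0 X126.287 Y61.894
M4 S444
G1 X138.059 Y61.894 F1547
G1 X138.059 Y31.257
G1 X126.287 Y31.257
G1 X126.287 Y61.894
M5
G0 X93.438 Y53.072
M4 S444
G1 X221.195 Y94.898 F1547
G1 X260.658 Y33.457
G1 X314.924 Y12.825
M5
G0 X196.683 Y28.621
M4 S444
G1 X192.123 Y39.630 F1547
G1 X181.114 Y44.190
G1 X170.105 Y39.630
G1 X165.545 Y28.621
G1 X170.105 Y17.612
G1 X181.114 Y13.052
G1 X192.123 Y17.612
G1 X196.683 Y28.621
M5
G0 X200.770 Y52.561
M4 S444
G1 X199.486 Y77.671 F1547
G1 X216.334 Y96.335
G1 X241.444 Y97.619
G1 X260.108 Y80.771
G1 X261.392 Y55.661
G1 X244.544 Y36.997
G1 X219.434 Y35.713
G1 X200.770 Y52.561
M5
G0 X180.921 Y56.889
M4 S444
G1 X171.582 Y76.931 F1547
G1 X193.608 Y74.998
G1 X180.921 Y56.889
M5
G0 X50.644 Y97.217
M4 S444
G1 X149.161 Y97.217 F1547
G1 X149.161 Y50.285
G1 X50.644 Y50.285
G1 X50.644 Y97.217
M5
G0 X0.000 Y0.000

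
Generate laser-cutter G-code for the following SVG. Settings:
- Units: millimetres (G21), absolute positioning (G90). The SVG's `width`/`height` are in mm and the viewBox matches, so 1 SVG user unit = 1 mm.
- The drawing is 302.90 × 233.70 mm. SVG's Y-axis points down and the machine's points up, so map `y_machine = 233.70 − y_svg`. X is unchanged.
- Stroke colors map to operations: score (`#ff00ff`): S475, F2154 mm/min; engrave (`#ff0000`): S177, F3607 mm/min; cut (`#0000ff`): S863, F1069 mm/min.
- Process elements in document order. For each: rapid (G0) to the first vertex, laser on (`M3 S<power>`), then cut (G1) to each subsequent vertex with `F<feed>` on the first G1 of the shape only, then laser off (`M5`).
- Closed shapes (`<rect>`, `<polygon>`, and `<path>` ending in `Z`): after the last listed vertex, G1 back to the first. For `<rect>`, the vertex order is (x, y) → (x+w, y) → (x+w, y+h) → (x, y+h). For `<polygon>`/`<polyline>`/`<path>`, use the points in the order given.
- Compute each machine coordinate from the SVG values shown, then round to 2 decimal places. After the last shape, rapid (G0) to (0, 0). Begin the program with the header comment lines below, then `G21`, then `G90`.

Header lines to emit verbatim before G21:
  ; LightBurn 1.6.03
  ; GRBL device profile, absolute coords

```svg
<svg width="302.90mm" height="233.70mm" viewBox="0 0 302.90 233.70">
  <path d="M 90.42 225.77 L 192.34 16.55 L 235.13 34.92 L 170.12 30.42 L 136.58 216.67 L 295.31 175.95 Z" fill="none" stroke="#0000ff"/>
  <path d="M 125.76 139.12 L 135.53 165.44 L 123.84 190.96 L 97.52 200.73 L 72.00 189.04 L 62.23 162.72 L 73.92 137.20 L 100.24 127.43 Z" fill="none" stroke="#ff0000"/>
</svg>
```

viewBox `0 0 302.90 233.70` with mm width/height → 1 unit = 1 mm. Flip: y_m = 233.70 − y_svg.

**Shape 1** — `<path>` closed polygon, stroke `#0000ff` → cut (S863, F1069). Machine vertices: (90.42,7.93) → (192.34,217.15) → (235.13,198.78) → (170.12,203.28) → (136.58,17.03) → (295.31,57.75) → (90.42,7.93). Closed: final G1 returns to the first vertex.

**Shape 2** — `<path>` regular polygon, stroke `#ff0000` → engrave (S177, F3607). Machine vertices: (125.76,94.58) → (135.53,68.26) → (123.84,42.74) → (97.52,32.97) → (72.00,44.66) → (62.23,70.98) → (73.92,96.50) → (100.24,106.27) → (125.76,94.58). Closed: final G1 returns to the first vertex.

; LightBurn 1.6.03
; GRBL device profile, absolute coords
G21
G90
G0 X90.42 Y7.93
M3 S863
G1 X192.34 Y217.15 F1069
G1 X235.13 Y198.78
G1 X170.12 Y203.28
G1 X136.58 Y17.03
G1 X295.31 Y57.75
G1 X90.42 Y7.93
M5
G0 X125.76 Y94.58
M3 S177
G1 X135.53 Y68.26 F3607
G1 X123.84 Y42.74
G1 X97.52 Y32.97
G1 X72.00 Y44.66
G1 X62.23 Y70.98
G1 X73.92 Y96.50
G1 X100.24 Y106.27
G1 X125.76 Y94.58
M5
G0 X0.00 Y0.00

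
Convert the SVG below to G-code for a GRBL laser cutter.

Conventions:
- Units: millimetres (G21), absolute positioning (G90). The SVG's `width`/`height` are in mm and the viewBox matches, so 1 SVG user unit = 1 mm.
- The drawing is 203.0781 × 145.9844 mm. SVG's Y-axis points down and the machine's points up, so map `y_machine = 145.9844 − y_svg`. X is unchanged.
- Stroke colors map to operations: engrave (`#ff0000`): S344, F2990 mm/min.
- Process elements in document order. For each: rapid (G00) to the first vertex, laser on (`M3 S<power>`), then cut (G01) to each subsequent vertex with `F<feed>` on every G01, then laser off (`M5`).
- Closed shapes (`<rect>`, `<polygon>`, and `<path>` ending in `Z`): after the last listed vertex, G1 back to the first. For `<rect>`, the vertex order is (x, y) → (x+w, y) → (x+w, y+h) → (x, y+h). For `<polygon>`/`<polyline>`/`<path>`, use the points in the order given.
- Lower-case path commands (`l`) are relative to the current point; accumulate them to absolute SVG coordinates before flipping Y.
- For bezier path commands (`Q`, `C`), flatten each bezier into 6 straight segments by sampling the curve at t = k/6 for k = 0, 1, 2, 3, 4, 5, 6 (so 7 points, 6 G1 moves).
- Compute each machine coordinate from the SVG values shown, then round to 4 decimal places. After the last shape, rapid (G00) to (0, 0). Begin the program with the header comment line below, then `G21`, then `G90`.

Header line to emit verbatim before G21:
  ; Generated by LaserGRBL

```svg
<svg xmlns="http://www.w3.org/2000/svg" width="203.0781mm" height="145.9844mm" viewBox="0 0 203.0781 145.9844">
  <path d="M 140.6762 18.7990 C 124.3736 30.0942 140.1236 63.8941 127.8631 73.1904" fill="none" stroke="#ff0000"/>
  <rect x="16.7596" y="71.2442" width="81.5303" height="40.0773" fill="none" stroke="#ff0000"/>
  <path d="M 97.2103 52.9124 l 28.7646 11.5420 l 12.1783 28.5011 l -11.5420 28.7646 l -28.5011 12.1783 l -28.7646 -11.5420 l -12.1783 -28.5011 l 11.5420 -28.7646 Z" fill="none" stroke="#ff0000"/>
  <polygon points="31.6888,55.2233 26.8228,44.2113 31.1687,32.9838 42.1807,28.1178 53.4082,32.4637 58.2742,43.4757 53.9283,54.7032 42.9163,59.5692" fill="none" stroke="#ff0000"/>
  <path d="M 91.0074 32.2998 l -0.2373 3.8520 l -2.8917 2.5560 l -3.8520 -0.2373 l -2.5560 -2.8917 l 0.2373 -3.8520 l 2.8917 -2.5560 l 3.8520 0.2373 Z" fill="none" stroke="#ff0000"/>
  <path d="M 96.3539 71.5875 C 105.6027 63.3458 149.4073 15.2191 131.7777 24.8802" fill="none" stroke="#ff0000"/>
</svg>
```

Since the viewBox matches the mm dimensions, user units are millimetres directly. The only transform is the Y-flip y_m = 145.9844 − y_svg.

Shape 1 is a cubic bezier drawn with `<path>`. Its stroke #ff0000 means engrave at S344, F2990. After flipping Y the toolpath is (140.6762,127.1854) → (134.9179,119.8800) → (132.8332,110.1297) → (132.7539,99.2401) → (133.0113,88.5171) → (131.9372,79.2665) → (127.8631,72.7940).

Shape 2 is a rectangle drawn with `<rect>`. Its stroke #ff0000 means engrave at S344, F2990. After flipping Y the toolpath is (16.7596,74.7402) → (98.2899,74.7402) → (98.2899,34.6629) → (16.7596,34.6629) → (16.7596,74.7402), returning to the start.

Shape 3 is a regular polygon drawn with `<path>`. Its stroke #ff0000 means engrave at S344, F2990. After flipping Y the toolpath is (97.2103,93.0720) → (125.9749,81.5300) → (138.1532,53.0289) → (126.6112,24.2643) → (98.1101,12.0860) → (69.3455,23.6280) → (57.1672,52.1291) → (68.7092,80.8937) → (97.2103,93.0720), returning to the start.

Shape 4 is a regular polygon drawn with `<polygon>`. Its stroke #ff0000 means engrave at S344, F2990. After flipping Y the toolpath is (31.6888,90.7611) → (26.8228,101.7731) → (31.1687,113.0006) → (42.1807,117.8666) → (53.4082,113.5207) → (58.2742,102.5087) → (53.9283,91.2812) → (42.9163,86.4152) → (31.6888,90.7611), returning to the start.

Shape 5 is a regular polygon drawn with `<path>`. Its stroke #ff0000 means engrave at S344, F2990. After flipping Y the toolpath is (91.0074,113.6846) → (90.7701,109.8326) → (87.8784,107.2766) → (84.0264,107.5139) → (81.4704,110.4056) → (81.7077,114.2576) → (84.5994,116.8136) → (88.4514,116.5763) → (91.0074,113.6846), returning to the start.

Shape 6 is a cubic bezier drawn with `<path>`. Its stroke #ff0000 means engrave at S344, F2990. After flipping Y the toolpath is (96.3539,74.3969) → (103.4136,81.3893) → (113.5661,92.3161) → (124.1452,104.4641) → (132.4844,115.1202) → (135.9174,121.5713) → (131.7777,121.1042).

; Generated by LaserGRBL
G21
G90
G00 X140.6762 Y127.1854
M3 S344
G01 X134.9179 Y119.8800 F2990
G01 X132.8332 Y110.1297 F2990
G01 X132.7539 Y99.2401 F2990
G01 X133.0113 Y88.5171 F2990
G01 X131.9372 Y79.2665 F2990
G01 X127.8631 Y72.7940 F2990
M5
G00 X16.7596 Y74.7402
M3 S344
G01 X98.2899 Y74.7402 F2990
G01 X98.2899 Y34.6629 F2990
G01 X16.7596 Y34.6629 F2990
G01 X16.7596 Y74.7402 F2990
M5
G00 X97.2103 Y93.0720
M3 S344
G01 X125.9749 Y81.5300 F2990
G01 X138.1532 Y53.0289 F2990
G01 X126.6112 Y24.2643 F2990
G01 X98.1101 Y12.0860 F2990
G01 X69.3455 Y23.6280 F2990
G01 X57.1672 Y52.1291 F2990
G01 X68.7092 Y80.8937 F2990
G01 X97.2103 Y93.0720 F2990
M5
G00 X31.6888 Y90.7611
M3 S344
G01 X26.8228 Y101.7731 F2990
G01 X31.1687 Y113.0006 F2990
G01 X42.1807 Y117.8666 F2990
G01 X53.4082 Y113.5207 F2990
G01 X58.2742 Y102.5087 F2990
G01 X53.9283 Y91.2812 F2990
G01 X42.9163 Y86.4152 F2990
G01 X31.6888 Y90.7611 F2990
M5
G00 X91.0074 Y113.6846
M3 S344
G01 X90.7701 Y109.8326 F2990
G01 X87.8784 Y107.2766 F2990
G01 X84.0264 Y107.5139 F2990
G01 X81.4704 Y110.4056 F2990
G01 X81.7077 Y114.2576 F2990
G01 X84.5994 Y116.8136 F2990
G01 X88.4514 Y116.5763 F2990
G01 X91.0074 Y113.6846 F2990
M5
G00 X96.3539 Y74.3969
M3 S344
G01 X103.4136 Y81.3893 F2990
G01 X113.5661 Y92.3161 F2990
G01 X124.1452 Y104.4641 F2990
G01 X132.4844 Y115.1202 F2990
G01 X135.9174 Y121.5713 F2990
G01 X131.7777 Y121.1042 F2990
M5
G00 X0.0000 Y0.0000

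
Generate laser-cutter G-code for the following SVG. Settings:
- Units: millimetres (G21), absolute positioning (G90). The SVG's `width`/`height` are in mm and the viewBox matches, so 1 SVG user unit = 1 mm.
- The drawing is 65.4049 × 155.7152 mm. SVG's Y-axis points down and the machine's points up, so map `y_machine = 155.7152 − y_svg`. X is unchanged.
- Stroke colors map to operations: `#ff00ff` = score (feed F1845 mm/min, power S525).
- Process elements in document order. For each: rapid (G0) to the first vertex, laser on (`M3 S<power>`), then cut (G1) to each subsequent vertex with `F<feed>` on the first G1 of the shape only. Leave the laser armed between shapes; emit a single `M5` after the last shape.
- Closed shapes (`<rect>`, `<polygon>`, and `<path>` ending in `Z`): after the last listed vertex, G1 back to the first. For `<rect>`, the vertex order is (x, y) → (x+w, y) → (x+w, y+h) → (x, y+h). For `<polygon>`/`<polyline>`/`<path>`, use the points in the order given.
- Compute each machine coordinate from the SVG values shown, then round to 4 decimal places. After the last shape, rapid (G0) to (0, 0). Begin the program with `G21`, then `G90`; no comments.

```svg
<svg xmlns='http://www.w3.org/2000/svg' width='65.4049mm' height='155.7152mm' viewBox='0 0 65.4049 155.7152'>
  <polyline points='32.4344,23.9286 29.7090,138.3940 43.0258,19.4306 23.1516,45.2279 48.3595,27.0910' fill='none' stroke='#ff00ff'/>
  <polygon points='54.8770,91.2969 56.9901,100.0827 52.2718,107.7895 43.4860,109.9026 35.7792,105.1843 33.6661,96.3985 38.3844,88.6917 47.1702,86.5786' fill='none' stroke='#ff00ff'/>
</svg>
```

G21
G90
G0 X32.4344 Y131.7866
M3 S525
G1 X29.7090 Y17.3212 F1845
G1 X43.0258 Y136.2846
G1 X23.1516 Y110.4873
G1 X48.3595 Y128.6242
G0 X54.8770 Y64.4183
M3 S525
G1 X56.9901 Y55.6325 F1845
G1 X52.2718 Y47.9257
G1 X43.4860 Y45.8126
G1 X35.7792 Y50.5309
G1 X33.6661 Y59.3167
G1 X38.3844 Y67.0235
G1 X47.1702 Y69.1366
G1 X54.8770 Y64.4183
M5
G0 X0.0000 Y0.0000

viewBox `0 0 65.4049 155.7152` with mm width/height → 1 unit = 1 mm. Flip: y_m = 155.7152 − y_svg.

**Shape 1** — `<polyline>` open polyline, stroke `#ff00ff` → score (S525, F1845). Machine vertices: (32.4344,131.7866) → (29.7090,17.3212) → (43.0258,136.2846) → (23.1516,110.4873) → (48.3595,128.6242). Open path.

**Shape 2** — `<polygon>` regular polygon, stroke `#ff00ff` → score (S525, F1845). Machine vertices: (54.8770,64.4183) → (56.9901,55.6325) → (52.2718,47.9257) → (43.4860,45.8126) → (35.7792,50.5309) → (33.6661,59.3167) → (38.3844,67.0235) → (47.1702,69.1366) → (54.8770,64.4183). Closed: final G1 returns to the first vertex.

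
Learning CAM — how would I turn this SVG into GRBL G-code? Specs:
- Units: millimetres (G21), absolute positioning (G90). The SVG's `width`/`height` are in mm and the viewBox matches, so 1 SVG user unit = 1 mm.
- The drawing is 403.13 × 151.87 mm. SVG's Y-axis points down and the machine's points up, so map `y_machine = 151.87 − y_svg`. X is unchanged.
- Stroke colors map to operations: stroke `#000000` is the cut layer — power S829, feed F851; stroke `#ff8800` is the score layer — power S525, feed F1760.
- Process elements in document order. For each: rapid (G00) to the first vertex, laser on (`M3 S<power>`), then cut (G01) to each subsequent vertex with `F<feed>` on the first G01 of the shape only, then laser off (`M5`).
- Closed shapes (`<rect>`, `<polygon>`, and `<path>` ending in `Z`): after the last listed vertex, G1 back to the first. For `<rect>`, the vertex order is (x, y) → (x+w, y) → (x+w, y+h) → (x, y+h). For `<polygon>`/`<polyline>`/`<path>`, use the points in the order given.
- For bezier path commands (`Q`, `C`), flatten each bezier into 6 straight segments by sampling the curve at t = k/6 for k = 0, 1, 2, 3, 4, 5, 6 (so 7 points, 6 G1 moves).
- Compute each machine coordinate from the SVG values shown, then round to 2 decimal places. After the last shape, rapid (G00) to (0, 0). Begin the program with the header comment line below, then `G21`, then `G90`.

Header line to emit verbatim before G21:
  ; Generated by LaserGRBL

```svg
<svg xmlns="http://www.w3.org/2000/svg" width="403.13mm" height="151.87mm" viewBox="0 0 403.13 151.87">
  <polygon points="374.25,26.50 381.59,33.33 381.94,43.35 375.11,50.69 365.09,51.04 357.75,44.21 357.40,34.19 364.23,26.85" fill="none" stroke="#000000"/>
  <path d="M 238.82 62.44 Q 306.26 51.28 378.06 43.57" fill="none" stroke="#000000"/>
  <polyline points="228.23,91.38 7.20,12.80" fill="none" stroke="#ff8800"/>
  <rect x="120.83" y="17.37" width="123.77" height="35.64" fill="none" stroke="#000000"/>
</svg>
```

; Generated by LaserGRBL
G21
G90
G00 X374.25 Y125.37
M3 S829
G01 X381.59 Y118.54 F851
G01 X381.94 Y108.52
G01 X375.11 Y101.18
G01 X365.09 Y100.83
G01 X357.75 Y107.66
G01 X357.40 Y117.68
G01 X364.23 Y125.02
G01 X374.25 Y125.37
M5
G00 X238.82 Y89.43
M3 S829
G01 X261.42 Y93.05 F851
G01 X284.26 Y96.49
G01 X307.35 Y99.73
G01 X330.68 Y102.78
G01 X354.25 Y105.63
G01 X378.06 Y108.30
M5
G00 X228.23 Y60.49
M3 S525
G01 X7.20 Y139.07 F1760
M5
G00 X120.83 Y134.50
M3 S829
G01 X244.60 Y134.50 F851
G01 X244.60 Y98.86
G01 X120.83 Y98.86
G01 X120.83 Y134.50
M5
G00 X0.00 Y0.00

1 u = 1 mm; y_m = 151.87 − y.

[1] `<polygon>` regular polygon, #000000→cut S829 F851: (374.25,125.37) → (381.59,118.54) → (381.94,108.52) → (375.11,101.18) → (365.09,100.83) → (357.75,107.66) → (357.40,117.68) → (364.23,125.02) → (374.25,125.37) (closed)

[2] `<path>` quadratic bezier, #000000→cut S829 F851: (238.82,89.43) → (261.42,93.05) → (284.26,96.49) → (307.35,99.73) → (330.68,102.78) → (354.25,105.63) → (378.06,108.30)

[3] `<polyline>` line segment, #ff8800→score S525 F1760: (228.23,60.49) → (7.20,139.07)

[4] `<rect>` rectangle, #000000→cut S829 F851: (120.83,134.50) → (244.60,134.50) → (244.60,98.86) → (120.83,98.86) → (120.83,134.50) (closed)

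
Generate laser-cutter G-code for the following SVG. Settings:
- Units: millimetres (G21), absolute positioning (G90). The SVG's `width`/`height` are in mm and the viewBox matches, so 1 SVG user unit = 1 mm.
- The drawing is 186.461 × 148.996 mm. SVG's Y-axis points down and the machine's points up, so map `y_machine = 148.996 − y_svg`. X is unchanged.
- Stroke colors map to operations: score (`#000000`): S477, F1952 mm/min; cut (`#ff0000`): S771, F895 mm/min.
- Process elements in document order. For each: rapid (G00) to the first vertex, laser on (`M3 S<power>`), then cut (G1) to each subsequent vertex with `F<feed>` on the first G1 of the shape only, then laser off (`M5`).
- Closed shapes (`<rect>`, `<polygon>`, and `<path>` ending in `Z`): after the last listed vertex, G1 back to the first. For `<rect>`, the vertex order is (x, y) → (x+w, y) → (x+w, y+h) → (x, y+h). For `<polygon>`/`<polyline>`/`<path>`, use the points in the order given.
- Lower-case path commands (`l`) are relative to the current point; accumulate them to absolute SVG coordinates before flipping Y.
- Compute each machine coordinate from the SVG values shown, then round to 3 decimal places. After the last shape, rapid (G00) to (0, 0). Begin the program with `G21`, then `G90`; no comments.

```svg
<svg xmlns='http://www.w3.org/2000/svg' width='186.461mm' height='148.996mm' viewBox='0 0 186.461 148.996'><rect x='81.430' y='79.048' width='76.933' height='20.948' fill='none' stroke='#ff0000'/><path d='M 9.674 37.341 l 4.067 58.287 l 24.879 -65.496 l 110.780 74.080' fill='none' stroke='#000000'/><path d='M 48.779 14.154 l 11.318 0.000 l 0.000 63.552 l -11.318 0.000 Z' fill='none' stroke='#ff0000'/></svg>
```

Since the viewBox matches the mm dimensions, user units are millimetres directly. The only transform is the Y-flip y_m = 148.996 − y_svg.

Shape 1 is a rectangle drawn with `<rect>`. Its stroke #ff0000 means cut at S771, F895. After flipping Y the toolpath is (81.430,69.948) → (158.363,69.948) → (158.363,49.000) → (81.430,49.000) → (81.430,69.948), returning to the start.

Shape 2 is a open polyline drawn with `<path>`. Its stroke #000000 means score at S477, F1952. After flipping Y the toolpath is (9.674,111.655) → (13.741,53.368) → (38.620,118.864) → (149.400,44.784).

Shape 3 is a rectangle drawn with `<path>`. Its stroke #ff0000 means cut at S771, F895. After flipping Y the toolpath is (48.779,134.842) → (60.097,134.842) → (60.097,71.290) → (48.779,71.290) → (48.779,134.842), returning to the start.

G21
G90
G00 X81.430 Y69.948
M3 S771
G1 X158.363 Y69.948 F895
G1 X158.363 Y49.000
G1 X81.430 Y49.000
G1 X81.430 Y69.948
M5
G00 X9.674 Y111.655
M3 S477
G1 X13.741 Y53.368 F1952
G1 X38.620 Y118.864
G1 X149.400 Y44.784
M5
G00 X48.779 Y134.842
M3 S771
G1 X60.097 Y134.842 F895
G1 X60.097 Y71.290
G1 X48.779 Y71.290
G1 X48.779 Y134.842
M5
G00 X0.000 Y0.000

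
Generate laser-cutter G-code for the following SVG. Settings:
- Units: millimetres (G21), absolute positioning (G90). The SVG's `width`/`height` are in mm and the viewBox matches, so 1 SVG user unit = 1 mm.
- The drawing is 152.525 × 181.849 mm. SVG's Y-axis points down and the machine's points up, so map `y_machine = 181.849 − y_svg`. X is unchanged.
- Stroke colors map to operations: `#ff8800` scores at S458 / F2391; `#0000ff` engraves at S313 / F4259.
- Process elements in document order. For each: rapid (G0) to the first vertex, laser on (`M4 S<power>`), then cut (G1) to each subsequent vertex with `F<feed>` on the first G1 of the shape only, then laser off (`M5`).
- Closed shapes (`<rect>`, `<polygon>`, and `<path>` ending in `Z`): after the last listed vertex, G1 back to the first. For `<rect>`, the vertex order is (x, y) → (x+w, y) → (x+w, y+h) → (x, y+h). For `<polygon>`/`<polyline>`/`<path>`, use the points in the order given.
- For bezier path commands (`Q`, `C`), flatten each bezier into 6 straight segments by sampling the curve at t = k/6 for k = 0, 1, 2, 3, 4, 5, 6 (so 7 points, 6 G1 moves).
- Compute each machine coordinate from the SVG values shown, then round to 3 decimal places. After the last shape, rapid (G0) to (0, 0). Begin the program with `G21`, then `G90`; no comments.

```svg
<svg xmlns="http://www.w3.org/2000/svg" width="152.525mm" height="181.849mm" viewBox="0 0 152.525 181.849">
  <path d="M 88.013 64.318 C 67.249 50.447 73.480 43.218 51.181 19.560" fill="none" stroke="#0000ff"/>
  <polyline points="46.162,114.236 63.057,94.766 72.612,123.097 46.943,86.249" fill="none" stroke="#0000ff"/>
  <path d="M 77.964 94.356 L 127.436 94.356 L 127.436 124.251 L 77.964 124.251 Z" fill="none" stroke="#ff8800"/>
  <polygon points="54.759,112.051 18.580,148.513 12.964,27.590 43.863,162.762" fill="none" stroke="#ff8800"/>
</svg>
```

G21
G90
G0 X88.013 Y117.531
M4 S313
G1 X79.624 Y124.020 F4259
G1 X74.191 Y130.042
G1 X70.173 Y136.240
G1 X66.026 Y143.253
G1 X60.210 Y151.722
G1 X51.181 Y162.289
M5
G0 X46.162 Y67.613
M4 S313
G1 X63.057 Y87.083 F4259
G1 X72.612 Y58.752
G1 X46.943 Y95.600
M5
G0 X77.964 Y87.493
M4 S458
G1 X127.436 Y87.493 F2391
G1 X127.436 Y57.598
G1 X77.964 Y57.598
G1 X77.964 Y87.493
M5
G0 X54.759 Y69.798
M4 S458
G1 X18.580 Y33.336 F2391
G1 X12.964 Y154.259
G1 X43.863 Y19.087
G1 X54.759 Y69.798
M5
G0 X0.000 Y0.000

Since the viewBox matches the mm dimensions, user units are millimetres directly. The only transform is the Y-flip y_m = 181.849 − y_svg.

Shape 1 is a cubic bezier drawn with `<path>`. Its stroke #0000ff means engrave at S313, F4259. After flipping Y the toolpath is (88.013,117.531) → (79.624,124.020) → (74.191,130.042) → (70.173,136.240) → (66.026,143.253) → (60.210,151.722) → (51.181,162.289).

Shape 2 is a open polyline drawn with `<polyline>`. Its stroke #0000ff means engrave at S313, F4259. After flipping Y the toolpath is (46.162,67.613) → (63.057,87.083) → (72.612,58.752) → (46.943,95.600).

Shape 3 is a rectangle drawn with `<path>`. Its stroke #ff8800 means score at S458, F2391. After flipping Y the toolpath is (77.964,87.493) → (127.436,87.493) → (127.436,57.598) → (77.964,57.598) → (77.964,87.493), returning to the start.

Shape 4 is a closed polygon drawn with `<polygon>`. Its stroke #ff8800 means score at S458, F2391. After flipping Y the toolpath is (54.759,69.798) → (18.580,33.336) → (12.964,154.259) → (43.863,19.087) → (54.759,69.798), returning to the start.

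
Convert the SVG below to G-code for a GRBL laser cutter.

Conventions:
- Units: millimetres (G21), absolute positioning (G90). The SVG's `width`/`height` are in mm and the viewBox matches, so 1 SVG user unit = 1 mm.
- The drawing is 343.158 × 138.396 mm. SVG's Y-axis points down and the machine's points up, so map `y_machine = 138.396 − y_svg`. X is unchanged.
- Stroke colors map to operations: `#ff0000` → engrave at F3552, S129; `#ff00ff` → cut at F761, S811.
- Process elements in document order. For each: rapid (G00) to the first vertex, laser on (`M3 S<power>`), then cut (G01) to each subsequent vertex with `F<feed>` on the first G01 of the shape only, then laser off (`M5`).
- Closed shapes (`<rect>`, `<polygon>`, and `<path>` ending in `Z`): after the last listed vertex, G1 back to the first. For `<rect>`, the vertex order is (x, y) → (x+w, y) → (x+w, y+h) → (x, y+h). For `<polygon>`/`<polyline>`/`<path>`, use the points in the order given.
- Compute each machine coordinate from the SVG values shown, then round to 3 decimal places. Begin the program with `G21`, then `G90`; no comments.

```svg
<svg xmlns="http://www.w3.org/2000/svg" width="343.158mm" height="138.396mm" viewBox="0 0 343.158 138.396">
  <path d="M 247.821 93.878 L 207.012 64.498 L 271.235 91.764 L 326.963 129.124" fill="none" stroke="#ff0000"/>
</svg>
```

1 u = 1 mm; y_m = 138.396 − y.

[1] `<path>` open polyline, #ff0000→engrave S129 F3552: (247.821,44.518) → (207.012,73.898) → (271.235,46.632) → (326.963,9.272)

G21
G90
G00 X247.821 Y44.518
M3 S129
G01 X207.012 Y73.898 F3552
G01 X271.235 Y46.632
G01 X326.963 Y9.272
M5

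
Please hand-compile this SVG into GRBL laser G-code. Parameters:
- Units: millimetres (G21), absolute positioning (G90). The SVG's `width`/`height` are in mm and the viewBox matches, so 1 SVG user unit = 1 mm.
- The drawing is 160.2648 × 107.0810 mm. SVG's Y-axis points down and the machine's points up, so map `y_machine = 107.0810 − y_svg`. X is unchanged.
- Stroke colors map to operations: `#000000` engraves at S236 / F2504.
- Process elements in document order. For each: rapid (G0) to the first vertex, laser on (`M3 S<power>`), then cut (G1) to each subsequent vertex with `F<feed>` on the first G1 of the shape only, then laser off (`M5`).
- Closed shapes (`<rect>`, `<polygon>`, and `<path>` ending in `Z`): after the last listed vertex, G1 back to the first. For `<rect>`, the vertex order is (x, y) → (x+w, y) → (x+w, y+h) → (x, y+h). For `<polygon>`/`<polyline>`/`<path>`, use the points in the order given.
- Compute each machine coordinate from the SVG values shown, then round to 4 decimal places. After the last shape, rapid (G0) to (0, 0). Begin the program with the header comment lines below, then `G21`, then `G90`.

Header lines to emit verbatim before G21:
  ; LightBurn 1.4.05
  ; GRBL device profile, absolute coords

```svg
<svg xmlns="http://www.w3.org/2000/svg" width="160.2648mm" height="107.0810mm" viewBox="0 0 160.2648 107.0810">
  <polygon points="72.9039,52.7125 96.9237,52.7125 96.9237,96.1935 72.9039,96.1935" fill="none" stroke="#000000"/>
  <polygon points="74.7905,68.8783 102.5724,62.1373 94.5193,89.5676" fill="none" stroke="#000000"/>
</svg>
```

; LightBurn 1.4.05
; GRBL device profile, absolute coords
G21
G90
G0 X72.9039 Y54.3685
M3 S236
G1 X96.9237 Y54.3685 F2504
G1 X96.9237 Y10.8875
G1 X72.9039 Y10.8875
G1 X72.9039 Y54.3685
M5
G0 X74.7905 Y38.2027
M3 S236
G1 X102.5724 Y44.9437 F2504
G1 X94.5193 Y17.5134
G1 X74.7905 Y38.2027
M5
G0 X0.0000 Y0.0000

1 u = 1 mm; y_m = 107.0810 − y.

[1] `<polygon>` rectangle, #000000→engrave S236 F2504: (72.9039,54.3685) → (96.9237,54.3685) → (96.9237,10.8875) → (72.9039,10.8875) → (72.9039,54.3685) (closed)

[2] `<polygon>` regular polygon, #000000→engrave S236 F2504: (74.7905,38.2027) → (102.5724,44.9437) → (94.5193,17.5134) → (74.7905,38.2027) (closed)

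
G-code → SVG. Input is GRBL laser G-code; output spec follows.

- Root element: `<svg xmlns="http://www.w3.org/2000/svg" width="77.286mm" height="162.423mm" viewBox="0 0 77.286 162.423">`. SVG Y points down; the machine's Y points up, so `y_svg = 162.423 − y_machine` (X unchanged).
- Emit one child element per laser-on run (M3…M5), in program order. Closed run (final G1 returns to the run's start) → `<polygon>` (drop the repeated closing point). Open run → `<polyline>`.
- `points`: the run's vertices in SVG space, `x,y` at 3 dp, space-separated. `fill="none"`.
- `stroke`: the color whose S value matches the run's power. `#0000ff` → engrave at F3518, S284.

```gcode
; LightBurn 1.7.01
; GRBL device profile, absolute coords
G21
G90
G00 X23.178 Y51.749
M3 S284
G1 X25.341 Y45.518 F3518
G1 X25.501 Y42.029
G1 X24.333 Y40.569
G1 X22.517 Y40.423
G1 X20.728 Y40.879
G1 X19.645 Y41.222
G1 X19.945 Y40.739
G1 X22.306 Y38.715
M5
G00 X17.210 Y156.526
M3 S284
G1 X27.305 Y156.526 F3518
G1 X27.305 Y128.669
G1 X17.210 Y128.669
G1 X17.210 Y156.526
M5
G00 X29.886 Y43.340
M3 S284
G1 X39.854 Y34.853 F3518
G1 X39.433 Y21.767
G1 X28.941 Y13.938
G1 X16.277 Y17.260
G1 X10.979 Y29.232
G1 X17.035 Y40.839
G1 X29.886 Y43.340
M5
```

<svg xmlns="http://www.w3.org/2000/svg" width="77.286mm" height="162.423mm" viewBox="0 0 77.286 162.423">
  <polyline points="23.178,110.674 25.341,116.905 25.501,120.394 24.333,121.854 22.517,122.000 20.728,121.544 19.645,121.201 19.945,121.684 22.306,123.708" fill="none" stroke="#0000ff"/>
  <polygon points="17.210,5.897 27.305,5.897 27.305,33.754 17.210,33.754" fill="none" stroke="#0000ff"/>
  <polygon points="29.886,119.083 39.854,127.570 39.433,140.656 28.941,148.485 16.277,145.163 10.979,133.191 17.035,121.584" fill="none" stroke="#0000ff"/>
</svg>

y_svg = 162.423 − y_m. Every run uses S284, so all elements get stroke `#0000ff` (engrave).

[1] open run; points: 23.178,110.674 25.341,116.905 25.501,120.394 24.333,121.854 22.517,122.000 20.728,121.544 19.645,121.201 19.945,121.684 22.306,123.708

[2] closed run; points: 17.210,5.897 27.305,5.897 27.305,33.754 17.210,33.754

[3] closed run; points: 29.886,119.083 39.854,127.570 39.433,140.656 28.941,148.485 16.277,145.163 10.979,133.191 17.035,121.584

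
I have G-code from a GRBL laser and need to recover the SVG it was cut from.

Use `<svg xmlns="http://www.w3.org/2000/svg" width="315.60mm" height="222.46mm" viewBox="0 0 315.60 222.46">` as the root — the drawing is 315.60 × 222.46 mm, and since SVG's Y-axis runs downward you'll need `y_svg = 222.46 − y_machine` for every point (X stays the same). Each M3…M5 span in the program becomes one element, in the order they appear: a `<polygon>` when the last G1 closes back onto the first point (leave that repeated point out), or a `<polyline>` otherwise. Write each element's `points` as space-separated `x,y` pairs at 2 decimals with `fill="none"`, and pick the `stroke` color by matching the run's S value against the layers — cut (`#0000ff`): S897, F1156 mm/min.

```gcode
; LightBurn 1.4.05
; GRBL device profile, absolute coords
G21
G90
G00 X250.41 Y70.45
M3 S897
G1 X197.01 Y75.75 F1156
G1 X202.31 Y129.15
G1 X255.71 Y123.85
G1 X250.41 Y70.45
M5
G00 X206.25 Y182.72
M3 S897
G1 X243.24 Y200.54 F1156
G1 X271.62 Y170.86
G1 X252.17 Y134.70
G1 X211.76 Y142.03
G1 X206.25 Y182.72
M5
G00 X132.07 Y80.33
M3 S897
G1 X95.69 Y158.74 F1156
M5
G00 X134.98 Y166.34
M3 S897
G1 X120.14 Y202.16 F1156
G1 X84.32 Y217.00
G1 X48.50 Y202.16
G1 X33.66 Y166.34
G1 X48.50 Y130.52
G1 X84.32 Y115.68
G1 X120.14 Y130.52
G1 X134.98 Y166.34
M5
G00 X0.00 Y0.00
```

<svg xmlns="http://www.w3.org/2000/svg" width="315.60mm" height="222.46mm" viewBox="0 0 315.60 222.46">
  <polygon points="250.41,152.01 197.01,146.71 202.31,93.31 255.71,98.61" fill="none" stroke="#0000ff"/>
  <polygon points="206.25,39.74 243.24,21.92 271.62,51.60 252.17,87.76 211.76,80.43" fill="none" stroke="#0000ff"/>
  <polyline points="132.07,142.13 95.69,63.72" fill="none" stroke="#0000ff"/>
  <polygon points="134.98,56.12 120.14,20.30 84.32,5.46 48.50,20.30 33.66,56.12 48.50,91.94 84.32,106.78 120.14,91.94" fill="none" stroke="#0000ff"/>
</svg>

Each laser-on run becomes one SVG element. Flip Y back into SVG space with y_svg = 222.46 − y_machine. Every run uses S897, so all elements get stroke `#0000ff` (cut).

Run 1: The run returns to its start, so emit a `<polygon>` with points (Y-flipped): 250.41,152.01 197.01,146.71 202.31,93.31 255.71,98.61.

Run 2: The run returns to its start, so emit a `<polygon>` with points (Y-flipped): 206.25,39.74 243.24,21.92 271.62,51.60 252.17,87.76 211.76,80.43.

Run 3: The run is open, so emit a `<polyline>` with points (Y-flipped): 132.07,142.13 95.69,63.72.

Run 4: The run returns to its start, so emit a `<polygon>` with points (Y-flipped): 134.98,56.12 120.14,20.30 84.32,5.46 48.50,20.30 33.66,56.12 48.50,91.94 84.32,106.78 120.14,91.94.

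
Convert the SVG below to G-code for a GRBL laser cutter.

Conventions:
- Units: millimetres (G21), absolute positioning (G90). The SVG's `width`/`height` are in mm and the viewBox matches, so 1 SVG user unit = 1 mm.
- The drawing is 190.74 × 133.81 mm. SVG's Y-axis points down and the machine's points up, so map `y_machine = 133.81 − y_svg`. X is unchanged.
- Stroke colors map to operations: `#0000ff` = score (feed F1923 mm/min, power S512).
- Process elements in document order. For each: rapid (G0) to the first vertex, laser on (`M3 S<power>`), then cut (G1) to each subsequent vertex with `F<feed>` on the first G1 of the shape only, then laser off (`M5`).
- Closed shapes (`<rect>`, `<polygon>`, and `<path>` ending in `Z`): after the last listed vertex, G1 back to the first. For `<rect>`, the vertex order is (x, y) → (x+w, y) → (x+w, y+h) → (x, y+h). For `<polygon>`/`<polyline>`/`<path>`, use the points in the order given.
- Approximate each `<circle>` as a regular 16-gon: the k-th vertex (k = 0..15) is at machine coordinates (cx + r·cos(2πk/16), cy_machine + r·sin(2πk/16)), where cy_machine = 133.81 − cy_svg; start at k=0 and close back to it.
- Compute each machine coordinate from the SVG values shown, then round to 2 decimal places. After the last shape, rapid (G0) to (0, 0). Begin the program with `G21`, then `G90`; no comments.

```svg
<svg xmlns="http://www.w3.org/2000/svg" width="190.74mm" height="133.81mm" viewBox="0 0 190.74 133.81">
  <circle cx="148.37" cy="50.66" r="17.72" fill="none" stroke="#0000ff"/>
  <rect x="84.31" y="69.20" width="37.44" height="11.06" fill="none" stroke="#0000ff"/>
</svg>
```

G21
G90
G0 X166.09 Y83.15
M3 S512
G1 X164.74 Y89.93 F1923
G1 X160.90 Y95.68
G1 X155.15 Y99.52
G1 X148.37 Y100.87
G1 X141.59 Y99.52
G1 X135.84 Y95.68
G1 X132.00 Y89.93
G1 X130.65 Y83.15
G1 X132.00 Y76.37
G1 X135.84 Y70.62
G1 X141.59 Y66.78
G1 X148.37 Y65.43
G1 X155.15 Y66.78
G1 X160.90 Y70.62
G1 X164.74 Y76.37
G1 X166.09 Y83.15
M5
G0 X84.31 Y64.61
M3 S512
G1 X121.75 Y64.61 F1923
G1 X121.75 Y53.55
G1 X84.31 Y53.55
G1 X84.31 Y64.61
M5
G0 X0.00 Y0.00

viewBox `0 0 190.74 133.81` with mm width/height → 1 unit = 1 mm. Flip: y_m = 133.81 − y_svg.

**Shape 1** — `<circle>` circle, stroke `#0000ff` → score (S512, F1923). Machine vertices: (166.09,83.15) → (164.74,89.93) → (160.90,95.68) → (155.15,99.52) → (148.37,100.87) → (141.59,99.52) → (135.84,95.68) → (132.00,89.93) → (130.65,83.15) → (132.00,76.37) → (135.84,70.62) → (141.59,66.78) → (148.37,65.43) → (155.15,66.78) → (160.90,70.62) → (164.74,76.37) → (166.09,83.15). Closed: final G1 returns to the first vertex.

**Shape 2** — `<rect>` rectangle, stroke `#0000ff` → score (S512, F1923). Machine vertices: (84.31,64.61) → (121.75,64.61) → (121.75,53.55) → (84.31,53.55) → (84.31,64.61). Closed: final G1 returns to the first vertex.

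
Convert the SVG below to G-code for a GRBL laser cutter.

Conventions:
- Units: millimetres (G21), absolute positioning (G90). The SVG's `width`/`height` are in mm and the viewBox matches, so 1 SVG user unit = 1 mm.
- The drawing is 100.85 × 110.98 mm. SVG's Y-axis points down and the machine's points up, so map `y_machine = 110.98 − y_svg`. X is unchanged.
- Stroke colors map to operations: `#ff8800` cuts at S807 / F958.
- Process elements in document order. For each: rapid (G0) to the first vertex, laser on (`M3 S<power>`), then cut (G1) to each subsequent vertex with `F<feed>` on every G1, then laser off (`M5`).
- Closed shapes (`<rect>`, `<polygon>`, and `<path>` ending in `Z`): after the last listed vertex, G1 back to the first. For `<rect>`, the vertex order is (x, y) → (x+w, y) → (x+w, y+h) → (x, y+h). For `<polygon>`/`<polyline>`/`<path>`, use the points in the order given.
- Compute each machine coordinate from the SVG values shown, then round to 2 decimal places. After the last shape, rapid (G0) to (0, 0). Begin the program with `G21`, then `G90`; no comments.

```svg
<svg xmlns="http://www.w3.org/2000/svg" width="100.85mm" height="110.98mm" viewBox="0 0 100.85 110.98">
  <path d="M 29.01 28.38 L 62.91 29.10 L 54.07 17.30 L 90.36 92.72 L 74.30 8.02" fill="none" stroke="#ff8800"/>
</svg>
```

G21
G90
G0 X29.01 Y82.60
M3 S807
G1 X62.91 Y81.88 F958
G1 X54.07 Y93.68 F958
G1 X90.36 Y18.26 F958
G1 X74.30 Y102.96 F958
M5
G0 X0.00 Y0.00

1 u = 1 mm; y_m = 110.98 − y.

[1] `<path>` open polyline, #ff8800→cut S807 F958: (29.01,82.60) → (62.91,81.88) → (54.07,93.68) → (90.36,18.26) → (74.30,102.96)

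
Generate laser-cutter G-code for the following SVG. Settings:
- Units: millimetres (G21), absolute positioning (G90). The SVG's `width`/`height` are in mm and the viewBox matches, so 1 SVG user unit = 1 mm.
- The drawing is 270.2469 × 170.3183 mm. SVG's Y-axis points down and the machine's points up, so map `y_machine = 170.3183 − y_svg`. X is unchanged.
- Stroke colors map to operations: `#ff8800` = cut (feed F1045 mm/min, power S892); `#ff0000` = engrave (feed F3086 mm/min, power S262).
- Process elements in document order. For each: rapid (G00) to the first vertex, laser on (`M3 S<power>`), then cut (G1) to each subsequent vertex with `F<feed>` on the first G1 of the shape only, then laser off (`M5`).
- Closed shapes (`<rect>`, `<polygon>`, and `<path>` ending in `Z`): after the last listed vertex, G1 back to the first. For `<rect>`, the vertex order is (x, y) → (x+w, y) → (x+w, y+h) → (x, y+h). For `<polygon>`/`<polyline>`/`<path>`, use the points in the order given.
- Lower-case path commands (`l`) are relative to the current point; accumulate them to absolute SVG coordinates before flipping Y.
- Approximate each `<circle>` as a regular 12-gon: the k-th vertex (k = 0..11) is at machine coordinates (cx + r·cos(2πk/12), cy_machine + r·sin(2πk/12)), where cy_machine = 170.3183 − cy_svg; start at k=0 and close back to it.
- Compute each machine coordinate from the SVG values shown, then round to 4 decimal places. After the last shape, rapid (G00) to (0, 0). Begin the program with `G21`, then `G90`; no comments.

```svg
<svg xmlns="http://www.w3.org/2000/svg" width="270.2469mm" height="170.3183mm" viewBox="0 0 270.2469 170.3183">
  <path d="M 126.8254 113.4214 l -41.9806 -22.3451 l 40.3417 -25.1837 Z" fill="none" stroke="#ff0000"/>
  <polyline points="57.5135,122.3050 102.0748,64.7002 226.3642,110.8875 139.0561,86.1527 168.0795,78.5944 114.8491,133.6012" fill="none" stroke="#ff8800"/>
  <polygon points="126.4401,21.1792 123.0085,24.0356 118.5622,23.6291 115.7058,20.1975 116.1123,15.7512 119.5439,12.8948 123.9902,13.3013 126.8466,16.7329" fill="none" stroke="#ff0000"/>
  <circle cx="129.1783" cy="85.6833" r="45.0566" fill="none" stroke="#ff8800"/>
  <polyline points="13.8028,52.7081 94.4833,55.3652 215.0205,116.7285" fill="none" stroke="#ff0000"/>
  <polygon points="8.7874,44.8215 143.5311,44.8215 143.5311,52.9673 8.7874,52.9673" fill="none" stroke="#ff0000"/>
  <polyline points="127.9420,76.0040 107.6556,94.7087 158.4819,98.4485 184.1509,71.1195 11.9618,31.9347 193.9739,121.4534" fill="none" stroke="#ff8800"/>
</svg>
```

G21
G90
G00 X126.8254 Y56.8969
M3 S262
G1 X84.8448 Y79.2420 F3086
G1 X125.1865 Y104.4257
G1 X126.8254 Y56.8969
M5
G00 X57.5135 Y48.0133
M3 S892
G1 X102.0748 Y105.6181 F1045
G1 X226.3642 Y59.4308
G1 X139.0561 Y84.1656
G1 X168.0795 Y91.7239
G1 X114.8491 Y36.7171
M5
G00 X126.4401 Y149.1391
M3 S262
G1 X123.0085 Y146.2827 F3086
G1 X118.5622 Y146.6892
G1 X115.7058 Y150.1208
G1 X116.1123 Y154.5671
G1 X119.5439 Y157.4235
G1 X123.9902 Y157.0170
G1 X126.8466 Y153.5854
G1 X126.4401 Y149.1391
M5
G00 X174.2349 Y84.6350
M3 S892
G1 X168.1985 Y107.1633 F1045
G1 X151.7066 Y123.6552
G1 X129.1783 Y129.6916
G1 X106.6500 Y123.6552
G1 X90.1581 Y107.1633
G1 X84.1217 Y84.6350
G1 X90.1581 Y62.1067
G1 X106.6500 Y45.6148
G1 X129.1783 Y39.5784
G1 X151.7066 Y45.6148
G1 X168.1985 Y62.1067
G1 X174.2349 Y84.6350
M5
G00 X13.8028 Y117.6102
M3 S262
G1 X94.4833 Y114.9531 F3086
G1 X215.0205 Y53.5898
M5
G00 X8.7874 Y125.4968
M3 S262
G1 X143.5311 Y125.4968 F3086
G1 X143.5311 Y117.3510
G1 X8.7874 Y117.3510
G1 X8.7874 Y125.4968
M5
G00 X127.9420 Y94.3143
M3 S892
G1 X107.6556 Y75.6096 F1045
G1 X158.4819 Y71.8698
G1 X184.1509 Y99.1988
G1 X11.9618 Y138.3836
G1 X193.9739 Y48.8649
M5
G00 X0.0000 Y0.0000

1 u = 1 mm; y_m = 170.3183 − y.

[1] `<path>` regular polygon, #ff0000→engrave S262 F3086: (126.8254,56.8969) → (84.8448,79.2420) → (125.1865,104.4257) → (126.8254,56.8969) (closed)

[2] `<polyline>` open polyline, #ff8800→cut S892 F1045: (57.5135,48.0133) → (102.0748,105.6181) → (226.3642,59.4308) → (139.0561,84.1656) → (168.0795,91.7239) → (114.8491,36.7171)

[3] `<polygon>` regular polygon, #ff0000→engrave S262 F3086: (126.4401,149.1391) → (123.0085,146.2827) → (118.5622,146.6892) → (115.7058,150.1208) → (116.1123,154.5671) → (119.5439,157.4235) → (123.9902,157.0170) → (126.8466,153.5854) → (126.4401,149.1391) (closed)

[4] `<circle>` circle, #ff8800→cut S892 F1045: (174.2349,84.6350) → (168.1985,107.1633) → (151.7066,123.6552) → (129.1783,129.6916) → (106.6500,123.6552) → (90.1581,107.1633) → (84.1217,84.6350) → (90.1581,62.1067) → (106.6500,45.6148) → (129.1783,39.5784) → (151.7066,45.6148) → (168.1985,62.1067) → (174.2349,84.6350) (closed)

[5] `<polyline>` open polyline, #ff0000→engrave S262 F3086: (13.8028,117.6102) → (94.4833,114.9531) → (215.0205,53.5898)

[6] `<polygon>` rectangle, #ff0000→engrave S262 F3086: (8.7874,125.4968) → (143.5311,125.4968) → (143.5311,117.3510) → (8.7874,117.3510) → (8.7874,125.4968) (closed)

[7] `<polyline>` open polyline, #ff8800→cut S892 F1045: (127.9420,94.3143) → (107.6556,75.6096) → (158.4819,71.8698) → (184.1509,99.1988) → (11.9618,138.3836) → (193.9739,48.8649)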